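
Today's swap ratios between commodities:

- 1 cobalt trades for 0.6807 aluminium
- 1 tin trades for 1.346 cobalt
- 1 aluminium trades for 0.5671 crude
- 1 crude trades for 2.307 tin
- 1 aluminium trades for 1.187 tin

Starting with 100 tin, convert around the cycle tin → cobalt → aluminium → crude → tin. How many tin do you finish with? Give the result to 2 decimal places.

100 tin × 1.346 = 134.6 cobalt
134.6 cobalt × 0.6807 = 91.62222 aluminium
91.62222 aluminium × 0.5671 = 51.958960962 crude
51.958960962 crude × 2.307 = 119.869322939334 tin

119.87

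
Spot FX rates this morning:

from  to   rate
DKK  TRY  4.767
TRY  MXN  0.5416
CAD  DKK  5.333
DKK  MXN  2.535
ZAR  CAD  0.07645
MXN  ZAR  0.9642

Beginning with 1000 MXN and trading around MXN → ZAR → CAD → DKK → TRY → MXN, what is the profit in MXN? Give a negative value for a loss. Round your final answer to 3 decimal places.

14.939

1000 MXN × 0.9642 = 964.2 ZAR
964.2 ZAR × 0.07645 = 73.71309 CAD
73.71309 CAD × 5.333 = 393.11190897 DKK
393.11190897 DKK × 4.767 = 1873.96447005999 TRY
1873.96447005999 TRY × 0.5416 = 1014.939156984490584 MXN
Net change: 1014.939156984490584 − 1000 = 14.939156984490584 MXN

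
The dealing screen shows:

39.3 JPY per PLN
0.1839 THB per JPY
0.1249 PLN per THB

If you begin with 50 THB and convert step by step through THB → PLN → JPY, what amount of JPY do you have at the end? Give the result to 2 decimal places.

245.43

50 THB × 0.1249 = 6.245 PLN
6.245 PLN × 39.3 = 245.4285 JPY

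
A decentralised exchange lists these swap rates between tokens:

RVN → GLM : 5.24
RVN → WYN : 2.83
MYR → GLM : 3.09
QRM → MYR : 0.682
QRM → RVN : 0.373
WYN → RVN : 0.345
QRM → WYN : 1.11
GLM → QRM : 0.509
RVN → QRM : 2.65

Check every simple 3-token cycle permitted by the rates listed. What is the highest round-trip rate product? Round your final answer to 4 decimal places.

MYR→GLM→QRM→MYR: 3.09 × 0.509 × 0.682 = 1.07266
RVN→QRM→WYN→RVN: 2.65 × 1.11 × 0.345 = 1.01482
RVN→GLM→QRM→RVN: 5.24 × 0.509 × 0.373 = 0.99485
Maximum is MYR→GLM→QRM→MYR at 1.0727; arbitrage exists.

1.0727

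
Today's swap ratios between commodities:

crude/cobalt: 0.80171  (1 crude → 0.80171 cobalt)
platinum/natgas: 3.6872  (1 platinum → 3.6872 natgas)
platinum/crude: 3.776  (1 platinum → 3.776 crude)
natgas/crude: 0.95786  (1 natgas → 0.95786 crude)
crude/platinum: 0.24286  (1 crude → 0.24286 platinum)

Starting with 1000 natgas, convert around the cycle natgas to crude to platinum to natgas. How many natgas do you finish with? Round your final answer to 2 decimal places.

857.74

1000 natgas × 0.95786 = 957.86 crude
957.86 crude × 0.24286 = 232.6258796 platinum
232.6258796 platinum × 3.6872 = 857.73814326112 natgas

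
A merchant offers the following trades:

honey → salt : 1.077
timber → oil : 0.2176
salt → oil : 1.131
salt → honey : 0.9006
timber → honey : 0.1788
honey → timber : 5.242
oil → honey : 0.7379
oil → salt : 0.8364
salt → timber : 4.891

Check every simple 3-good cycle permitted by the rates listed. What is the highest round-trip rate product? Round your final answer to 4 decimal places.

salt→timber→honey→salt: 4.891 × 0.1788 × 1.077 = 0.94185
salt→oil→honey→salt: 1.131 × 0.7379 × 1.077 = 0.89883
salt→timber→oil→salt: 4.891 × 0.2176 × 0.8364 = 0.89017
oil→honey→timber→oil: 0.7379 × 5.242 × 0.2176 = 0.84169
Maximum is salt→timber→honey→salt at 0.9418; no arbitrage — every cycle loses value.

0.9418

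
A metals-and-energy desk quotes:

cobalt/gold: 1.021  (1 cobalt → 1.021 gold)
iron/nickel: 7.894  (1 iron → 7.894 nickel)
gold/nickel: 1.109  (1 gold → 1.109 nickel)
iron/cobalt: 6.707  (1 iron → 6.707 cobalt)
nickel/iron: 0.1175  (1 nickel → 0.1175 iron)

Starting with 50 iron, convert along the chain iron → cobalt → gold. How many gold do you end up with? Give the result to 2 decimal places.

50 iron × 6.707 = 335.35 cobalt
335.35 cobalt × 1.021 = 342.39235 gold

342.39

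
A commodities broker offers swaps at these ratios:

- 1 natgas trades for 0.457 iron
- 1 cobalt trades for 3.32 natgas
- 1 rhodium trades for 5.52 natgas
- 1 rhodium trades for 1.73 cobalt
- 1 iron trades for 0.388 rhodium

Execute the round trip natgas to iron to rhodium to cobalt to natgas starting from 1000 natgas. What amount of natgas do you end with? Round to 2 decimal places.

1000 natgas × 0.457 = 457 iron
457 iron × 0.388 = 177.316 rhodium
177.316 rhodium × 1.73 = 306.75668 cobalt
306.75668 cobalt × 3.32 = 1018.4321776 natgas

1018.43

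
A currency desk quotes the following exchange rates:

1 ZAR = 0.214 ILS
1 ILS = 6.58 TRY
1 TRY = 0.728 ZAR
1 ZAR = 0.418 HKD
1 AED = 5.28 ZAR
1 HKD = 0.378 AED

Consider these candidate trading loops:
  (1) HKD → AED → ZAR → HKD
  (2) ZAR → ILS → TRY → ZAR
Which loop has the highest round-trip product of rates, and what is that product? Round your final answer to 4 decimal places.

(1) 0.378 × 5.28 × 0.418 = 0.83426
(2) 0.214 × 6.58 × 0.728 = 1.02511
Highest is cycle (2) at 1.0251 (>1, arbitrage).

1.0251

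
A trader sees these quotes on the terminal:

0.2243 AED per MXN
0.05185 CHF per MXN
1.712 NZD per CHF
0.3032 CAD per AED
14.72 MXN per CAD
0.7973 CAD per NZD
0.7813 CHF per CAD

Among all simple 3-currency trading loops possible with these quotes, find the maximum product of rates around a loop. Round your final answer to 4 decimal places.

1.0665

CHF→NZD→CAD→CHF: 1.712 × 0.7973 × 0.7813 = 1.06646
AED→CAD→MXN→AED: 0.3032 × 14.72 × 0.2243 = 1.00107
Maximum is CHF→NZD→CAD→CHF at 1.0665; arbitrage exists.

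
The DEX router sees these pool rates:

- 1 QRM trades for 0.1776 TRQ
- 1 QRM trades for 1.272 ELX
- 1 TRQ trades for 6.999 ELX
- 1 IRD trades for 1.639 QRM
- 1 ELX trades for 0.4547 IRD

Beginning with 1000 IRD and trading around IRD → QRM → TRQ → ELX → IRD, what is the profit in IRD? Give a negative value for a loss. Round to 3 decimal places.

1000 IRD × 1.639 = 1639 QRM
1639 QRM × 0.1776 = 291.0864 TRQ
291.0864 TRQ × 6.999 = 2037.3137136 ELX
2037.3137136 ELX × 0.4547 = 926.36654557392 IRD
Net change: 926.36654557392 − 1000 = -73.63345442608 IRD

-73.633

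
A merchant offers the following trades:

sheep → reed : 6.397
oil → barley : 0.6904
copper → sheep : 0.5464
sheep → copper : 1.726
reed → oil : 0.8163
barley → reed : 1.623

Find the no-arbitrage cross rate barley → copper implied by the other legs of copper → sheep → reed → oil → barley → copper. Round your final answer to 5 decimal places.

Known legs of the cycle: 0.5464 × 6.397 × 0.8163 × 0.6904 = 1.969870246785216
For no arbitrage the full-cycle product must be 1, so the missing rate is 1 / 1.969870246785216 ≈ 0.5076476.

0.50765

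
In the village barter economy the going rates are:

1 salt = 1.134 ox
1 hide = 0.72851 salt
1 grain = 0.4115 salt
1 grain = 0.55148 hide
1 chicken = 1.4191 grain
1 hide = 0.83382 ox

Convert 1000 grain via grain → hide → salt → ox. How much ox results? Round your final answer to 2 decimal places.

455.59

1000 grain × 0.55148 = 551.48 hide
551.48 hide × 0.72851 = 401.7586948 salt
401.7586948 salt × 1.134 = 455.5943599032 ox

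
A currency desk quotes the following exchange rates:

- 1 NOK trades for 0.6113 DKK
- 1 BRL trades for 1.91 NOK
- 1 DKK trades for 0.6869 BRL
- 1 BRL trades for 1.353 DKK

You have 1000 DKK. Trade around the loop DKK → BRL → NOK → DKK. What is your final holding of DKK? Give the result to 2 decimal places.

802.01

1000 DKK × 0.6869 = 686.9 BRL
686.9 BRL × 1.91 = 1311.979 NOK
1311.979 NOK × 0.6113 = 802.0127627 DKK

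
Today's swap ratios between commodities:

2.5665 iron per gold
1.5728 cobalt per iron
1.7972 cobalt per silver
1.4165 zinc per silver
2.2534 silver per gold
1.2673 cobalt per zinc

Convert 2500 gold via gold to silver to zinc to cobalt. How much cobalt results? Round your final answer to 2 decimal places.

2500 gold × 2.2534 = 5633.5 silver
5633.5 silver × 1.4165 = 7979.85275 zinc
7979.85275 zinc × 1.2673 = 10112.867390075 cobalt

10112.87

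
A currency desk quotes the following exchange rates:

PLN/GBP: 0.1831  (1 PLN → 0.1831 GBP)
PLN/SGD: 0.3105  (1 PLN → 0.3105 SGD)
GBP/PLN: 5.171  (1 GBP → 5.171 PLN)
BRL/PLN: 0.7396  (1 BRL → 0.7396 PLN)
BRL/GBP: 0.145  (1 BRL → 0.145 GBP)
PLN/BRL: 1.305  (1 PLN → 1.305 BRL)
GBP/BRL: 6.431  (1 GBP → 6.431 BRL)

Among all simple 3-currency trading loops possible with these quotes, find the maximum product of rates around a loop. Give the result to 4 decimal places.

0.9785

BRL→GBP→PLN→BRL: 0.145 × 5.171 × 1.305 = 0.97848
BRL→PLN→GBP→BRL: 0.7396 × 0.1831 × 6.431 = 0.87089
Maximum is BRL→GBP→PLN→BRL at 0.9785; no arbitrage — every cycle loses value.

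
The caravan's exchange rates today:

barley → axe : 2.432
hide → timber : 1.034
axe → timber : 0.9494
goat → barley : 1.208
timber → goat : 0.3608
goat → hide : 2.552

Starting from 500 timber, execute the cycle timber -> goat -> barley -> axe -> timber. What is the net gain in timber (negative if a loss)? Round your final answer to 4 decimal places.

500 timber × 0.3608 = 180.4 goat
180.4 goat × 1.208 = 217.9232 barley
217.9232 barley × 2.432 = 529.9892224 axe
529.9892224 axe × 0.9494 = 503.17176774656 timber
Net change: 503.17176774656 − 500 = 3.17176774656 timber

3.1718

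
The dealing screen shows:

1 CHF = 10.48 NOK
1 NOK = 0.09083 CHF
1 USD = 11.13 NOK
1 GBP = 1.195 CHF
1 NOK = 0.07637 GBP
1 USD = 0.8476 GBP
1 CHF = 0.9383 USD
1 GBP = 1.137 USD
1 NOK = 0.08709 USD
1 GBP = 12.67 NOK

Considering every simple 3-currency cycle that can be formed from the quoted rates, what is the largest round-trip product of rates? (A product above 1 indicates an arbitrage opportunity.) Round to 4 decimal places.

USD→NOK→GBP→USD: 11.13 × 0.07637 × 1.137 = 0.96645
CHF→NOK→GBP→CHF: 10.48 × 0.07637 × 1.195 = 0.95643
CHF→USD→GBP→CHF: 0.9383 × 0.8476 × 1.195 = 0.95039
CHF→USD→NOK→CHF: 0.9383 × 11.13 × 0.09083 = 0.94856
USD→GBP→NOK→USD: 0.8476 × 12.67 × 0.08709 = 0.93527
Maximum is USD→NOK→GBP→USD at 0.9664; no arbitrage — every cycle loses value.

0.9664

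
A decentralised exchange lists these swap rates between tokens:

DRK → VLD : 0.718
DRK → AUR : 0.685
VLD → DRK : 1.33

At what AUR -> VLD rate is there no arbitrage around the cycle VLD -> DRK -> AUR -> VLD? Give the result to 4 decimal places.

Known legs of the cycle: 1.33 × 0.685 = 0.91105
For no arbitrage the full-cycle product must be 1, so the missing rate is 1 / 0.91105 ≈ 1.097635.

1.0976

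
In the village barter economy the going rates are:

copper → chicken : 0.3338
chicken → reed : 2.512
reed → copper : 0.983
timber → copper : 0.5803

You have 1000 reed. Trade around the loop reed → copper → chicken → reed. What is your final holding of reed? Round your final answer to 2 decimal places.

1000 reed × 0.983 = 983 copper
983 copper × 0.3338 = 328.1254 chicken
328.1254 chicken × 2.512 = 824.2510048 reed

824.25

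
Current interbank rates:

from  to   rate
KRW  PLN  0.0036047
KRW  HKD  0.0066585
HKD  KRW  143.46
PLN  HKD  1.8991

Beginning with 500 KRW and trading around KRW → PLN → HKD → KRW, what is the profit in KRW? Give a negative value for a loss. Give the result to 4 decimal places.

500 KRW × 0.0036047 = 1.80235 PLN
1.80235 PLN × 1.8991 = 3.422842885 HKD
3.422842885 HKD × 143.46 = 491.0410402821 KRW
Net change: 491.0410402821 − 500 = -8.9589597179 KRW

-8.9590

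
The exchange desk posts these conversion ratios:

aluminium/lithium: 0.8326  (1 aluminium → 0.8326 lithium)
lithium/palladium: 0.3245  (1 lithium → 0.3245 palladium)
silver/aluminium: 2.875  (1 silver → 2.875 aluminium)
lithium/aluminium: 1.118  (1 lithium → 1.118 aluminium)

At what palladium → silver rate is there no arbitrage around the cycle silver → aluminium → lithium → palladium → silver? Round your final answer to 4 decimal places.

1.2874

Known legs of the cycle: 2.875 × 0.8326 × 0.3245 = 0.7767637625
For no arbitrage the full-cycle product must be 1, so the missing rate is 1 / 0.7767637625 ≈ 1.287393.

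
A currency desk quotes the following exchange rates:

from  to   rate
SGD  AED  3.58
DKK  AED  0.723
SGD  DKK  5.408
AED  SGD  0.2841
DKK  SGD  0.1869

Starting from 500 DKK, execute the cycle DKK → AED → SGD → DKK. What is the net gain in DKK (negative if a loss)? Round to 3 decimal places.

500 DKK × 0.723 = 361.5 AED
361.5 AED × 0.2841 = 102.70215 SGD
102.70215 SGD × 5.408 = 555.4132272 DKK
Net change: 555.4132272 − 500 = 55.4132272 DKK

55.413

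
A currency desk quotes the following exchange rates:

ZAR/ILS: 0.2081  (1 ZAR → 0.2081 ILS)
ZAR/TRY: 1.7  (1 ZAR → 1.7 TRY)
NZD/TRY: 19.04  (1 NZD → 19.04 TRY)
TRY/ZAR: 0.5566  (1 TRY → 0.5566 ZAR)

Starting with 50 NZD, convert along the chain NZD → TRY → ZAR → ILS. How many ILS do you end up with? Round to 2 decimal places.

50 NZD × 19.04 = 952 TRY
952 TRY × 0.5566 = 529.8832 ZAR
529.8832 ZAR × 0.2081 = 110.26869392 ILS

110.27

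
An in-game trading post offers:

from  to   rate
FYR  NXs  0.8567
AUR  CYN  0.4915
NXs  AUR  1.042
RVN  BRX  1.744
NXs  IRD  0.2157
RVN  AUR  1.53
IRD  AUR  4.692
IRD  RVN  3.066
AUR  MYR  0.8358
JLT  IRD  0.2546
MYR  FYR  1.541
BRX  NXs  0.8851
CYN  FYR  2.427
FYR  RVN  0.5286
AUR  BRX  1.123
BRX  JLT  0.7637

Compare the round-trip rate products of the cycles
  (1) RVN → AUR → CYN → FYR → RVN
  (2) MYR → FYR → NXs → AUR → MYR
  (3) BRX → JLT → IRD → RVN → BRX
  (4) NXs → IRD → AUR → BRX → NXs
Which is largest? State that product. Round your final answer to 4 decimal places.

(1) 1.53 × 0.4915 × 2.427 × 0.5286 = 0.96474
(2) 1.541 × 0.8567 × 1.042 × 0.8358 = 1.14974
(3) 0.7637 × 0.2546 × 3.066 × 1.744 = 1.03968
(4) 0.2157 × 4.692 × 1.123 × 0.8851 = 1.00596
Highest is cycle (2) at 1.1497 (>1, arbitrage).

1.1497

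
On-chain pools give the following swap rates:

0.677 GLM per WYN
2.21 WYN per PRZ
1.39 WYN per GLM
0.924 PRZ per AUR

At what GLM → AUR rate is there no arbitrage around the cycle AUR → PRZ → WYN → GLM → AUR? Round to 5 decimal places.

Known legs of the cycle: 0.924 × 2.21 × 0.677 = 1.38246108
For no arbitrage the full-cycle product must be 1, so the missing rate is 1 / 1.38246108 ≈ 0.7233477.

0.72335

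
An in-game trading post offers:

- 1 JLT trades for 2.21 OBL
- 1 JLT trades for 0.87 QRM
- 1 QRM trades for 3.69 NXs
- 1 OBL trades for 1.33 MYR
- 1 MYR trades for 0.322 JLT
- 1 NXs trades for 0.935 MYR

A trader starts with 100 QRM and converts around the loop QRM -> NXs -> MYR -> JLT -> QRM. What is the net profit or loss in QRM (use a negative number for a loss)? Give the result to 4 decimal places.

100 QRM × 3.69 = 369 NXs
369 NXs × 0.935 = 345.015 MYR
345.015 MYR × 0.322 = 111.09483 JLT
111.09483 JLT × 0.87 = 96.6525021 QRM
Net change: 96.6525021 − 100 = -3.3474979 QRM

-3.3475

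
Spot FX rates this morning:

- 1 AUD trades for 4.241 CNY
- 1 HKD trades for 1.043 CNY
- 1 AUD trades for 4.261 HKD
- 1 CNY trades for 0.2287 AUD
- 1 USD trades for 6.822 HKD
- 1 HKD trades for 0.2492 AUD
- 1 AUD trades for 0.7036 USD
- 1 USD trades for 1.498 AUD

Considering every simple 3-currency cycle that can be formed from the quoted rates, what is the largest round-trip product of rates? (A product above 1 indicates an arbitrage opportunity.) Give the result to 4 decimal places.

1.1961

AUD→USD→HKD→AUD: 0.7036 × 6.822 × 0.2492 = 1.19615
CNY→AUD→HKD→CNY: 0.2287 × 4.261 × 1.043 = 1.01639
Maximum is AUD→USD→HKD→AUD at 1.1961; arbitrage exists.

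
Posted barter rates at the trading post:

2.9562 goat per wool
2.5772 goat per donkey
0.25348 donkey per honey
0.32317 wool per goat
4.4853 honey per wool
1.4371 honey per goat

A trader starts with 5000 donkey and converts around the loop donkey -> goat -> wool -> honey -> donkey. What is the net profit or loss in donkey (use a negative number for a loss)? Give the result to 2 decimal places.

5000 donkey × 2.5772 = 12886 goat
12886 goat × 0.32317 = 4164.36862 wool
4164.36862 wool × 4.4853 = 18678.442571286 honey
18678.442571286 honey × 0.25348 = 4734.61162296957528 donkey
Net change: 4734.61162296957528 − 5000 = -265.38837703042472 donkey

-265.39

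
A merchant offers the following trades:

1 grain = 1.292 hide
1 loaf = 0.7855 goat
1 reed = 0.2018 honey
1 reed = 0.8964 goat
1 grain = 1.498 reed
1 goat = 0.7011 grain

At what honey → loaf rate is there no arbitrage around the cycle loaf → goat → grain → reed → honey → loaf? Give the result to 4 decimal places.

6.0068

Known legs of the cycle: 0.7855 × 0.7011 × 1.498 × 0.2018 = 0.16647887474442
For no arbitrage the full-cycle product must be 1, so the missing rate is 1 / 0.16647887474442 ≈ 6.006768.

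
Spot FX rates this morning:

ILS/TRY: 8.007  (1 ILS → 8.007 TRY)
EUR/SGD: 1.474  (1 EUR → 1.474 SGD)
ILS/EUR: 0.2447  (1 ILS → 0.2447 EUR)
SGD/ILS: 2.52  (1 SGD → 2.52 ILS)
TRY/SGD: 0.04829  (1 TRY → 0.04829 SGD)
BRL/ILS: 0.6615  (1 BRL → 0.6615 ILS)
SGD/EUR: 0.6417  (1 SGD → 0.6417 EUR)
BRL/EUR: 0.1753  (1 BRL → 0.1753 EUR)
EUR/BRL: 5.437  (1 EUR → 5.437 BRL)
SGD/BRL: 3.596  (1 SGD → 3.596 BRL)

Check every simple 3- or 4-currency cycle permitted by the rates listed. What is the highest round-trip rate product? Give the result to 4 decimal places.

0.9744

SGD→ILS→TRY→SGD: 2.52 × 8.007 × 0.04829 = 0.97438
BRL→EUR→SGD→BRL: 0.1753 × 1.474 × 3.596 = 0.92918
BRL→ILS→TRY→SGD→BRL: 0.6615 × 8.007 × 0.04829 × 3.596 = 0.91976
EUR→SGD→ILS→EUR: 1.474 × 2.52 × 0.2447 = 0.90893
BRL→ILS→EUR→BRL: 0.6615 × 0.2447 × 5.437 = 0.88008
BRL→ILS→EUR→SGD→BRL: 0.6615 × 0.2447 × 1.474 × 3.596 = 0.85799
Maximum is SGD→ILS→TRY→SGD at 0.9744; no arbitrage — every cycle loses value.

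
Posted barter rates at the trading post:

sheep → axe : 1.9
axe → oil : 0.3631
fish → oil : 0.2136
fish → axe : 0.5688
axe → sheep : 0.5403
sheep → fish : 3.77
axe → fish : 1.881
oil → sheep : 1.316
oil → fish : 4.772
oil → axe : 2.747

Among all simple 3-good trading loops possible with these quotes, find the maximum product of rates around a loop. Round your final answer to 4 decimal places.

1.1586

fish→axe→sheep→fish: 0.5688 × 0.5403 × 3.77 = 1.15861
oil→axe→fish→oil: 2.747 × 1.881 × 0.2136 = 1.10369
oil→sheep→fish→oil: 1.316 × 3.77 × 0.2136 = 1.05974
oil→fish→axe→oil: 4.772 × 0.5688 × 0.3631 = 0.98557
oil→sheep→axe→oil: 1.316 × 1.9 × 0.3631 = 0.90790
Maximum is fish→axe→sheep→fish at 1.1586; arbitrage exists.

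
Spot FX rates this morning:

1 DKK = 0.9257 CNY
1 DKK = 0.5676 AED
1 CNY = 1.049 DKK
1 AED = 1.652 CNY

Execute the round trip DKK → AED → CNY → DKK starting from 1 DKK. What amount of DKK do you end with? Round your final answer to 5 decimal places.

0.98362

1 DKK × 0.5676 = 0.5676 AED
0.5676 AED × 1.652 = 0.9376752 CNY
0.9376752 CNY × 1.049 = 0.9836212848 DKK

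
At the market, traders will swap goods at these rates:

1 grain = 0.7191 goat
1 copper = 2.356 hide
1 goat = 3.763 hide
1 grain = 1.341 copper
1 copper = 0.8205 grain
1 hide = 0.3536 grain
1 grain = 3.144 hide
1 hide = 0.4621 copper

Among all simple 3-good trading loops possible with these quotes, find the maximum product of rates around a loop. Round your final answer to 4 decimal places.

1.1921

grain→hide→copper→grain: 3.144 × 0.4621 × 0.8205 = 1.19206
grain→copper→hide→grain: 1.341 × 2.356 × 0.3536 = 1.11716
grain→goat→hide→grain: 0.7191 × 3.763 × 0.3536 = 0.95683
Maximum is grain→hide→copper→grain at 1.1921; arbitrage exists.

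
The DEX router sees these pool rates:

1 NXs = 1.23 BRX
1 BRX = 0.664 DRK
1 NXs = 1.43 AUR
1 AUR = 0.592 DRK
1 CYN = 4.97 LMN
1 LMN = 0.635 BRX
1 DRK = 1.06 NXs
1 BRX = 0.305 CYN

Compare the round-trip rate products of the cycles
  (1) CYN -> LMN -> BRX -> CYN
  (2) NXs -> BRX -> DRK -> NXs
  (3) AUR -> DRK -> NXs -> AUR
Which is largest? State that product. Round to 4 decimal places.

0.9626

(1) 4.97 × 0.635 × 0.305 = 0.96256
(2) 1.23 × 0.664 × 1.06 = 0.86572
(3) 0.592 × 1.06 × 1.43 = 0.89735
Highest is cycle (1) at 0.9626 (≤1, no arbitrage).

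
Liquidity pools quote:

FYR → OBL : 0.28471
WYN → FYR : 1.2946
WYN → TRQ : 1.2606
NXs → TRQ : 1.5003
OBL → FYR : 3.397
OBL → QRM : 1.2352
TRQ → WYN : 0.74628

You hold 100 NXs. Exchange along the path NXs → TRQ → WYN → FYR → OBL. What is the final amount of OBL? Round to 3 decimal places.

100 NXs × 1.5003 = 150.03 TRQ
150.03 TRQ × 0.74628 = 111.9643884 WYN
111.9643884 WYN × 1.2946 = 144.94909722264 FYR
144.94909722264 FYR × 0.28471 = 41.2684574702578344 OBL

41.268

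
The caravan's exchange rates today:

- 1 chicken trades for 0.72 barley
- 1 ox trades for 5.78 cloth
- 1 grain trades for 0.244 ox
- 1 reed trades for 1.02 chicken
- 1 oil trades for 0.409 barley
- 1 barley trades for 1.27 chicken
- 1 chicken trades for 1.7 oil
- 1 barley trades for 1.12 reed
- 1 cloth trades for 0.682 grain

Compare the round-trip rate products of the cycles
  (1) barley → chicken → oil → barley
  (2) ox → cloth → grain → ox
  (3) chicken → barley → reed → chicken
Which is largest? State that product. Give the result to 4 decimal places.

0.9618

(1) 1.27 × 1.7 × 0.409 = 0.88303
(2) 5.78 × 0.682 × 0.244 = 0.96184
(3) 0.72 × 1.12 × 1.02 = 0.82253
Highest is cycle (2) at 0.9618 (≤1, no arbitrage).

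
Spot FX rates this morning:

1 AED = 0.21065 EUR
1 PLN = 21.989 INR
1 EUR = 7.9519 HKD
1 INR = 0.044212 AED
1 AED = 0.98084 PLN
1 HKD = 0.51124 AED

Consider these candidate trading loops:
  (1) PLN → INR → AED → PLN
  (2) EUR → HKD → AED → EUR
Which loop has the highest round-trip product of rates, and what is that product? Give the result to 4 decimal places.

(1) 21.989 × 0.044212 × 0.98084 = 0.95355
(2) 7.9519 × 0.51124 × 0.21065 = 0.85636
Highest is cycle (1) at 0.9536 (≤1, no arbitrage).

0.9536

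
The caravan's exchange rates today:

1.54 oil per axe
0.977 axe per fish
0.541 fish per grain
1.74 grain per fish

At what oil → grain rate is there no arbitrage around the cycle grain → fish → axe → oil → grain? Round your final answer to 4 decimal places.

Known legs of the cycle: 0.541 × 0.977 × 1.54 = 0.81397778
For no arbitrage the full-cycle product must be 1, so the missing rate is 1 / 0.81397778 ≈ 1.228535.

1.2285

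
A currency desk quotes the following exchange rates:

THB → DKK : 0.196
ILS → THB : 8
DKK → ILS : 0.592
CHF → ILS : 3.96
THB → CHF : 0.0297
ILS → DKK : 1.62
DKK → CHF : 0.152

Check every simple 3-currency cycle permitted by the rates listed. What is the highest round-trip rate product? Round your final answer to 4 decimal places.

ILS→DKK→CHF→ILS: 1.62 × 0.152 × 3.96 = 0.97511
ILS→THB→CHF→ILS: 8 × 0.0297 × 3.96 = 0.94090
ILS→THB→DKK→ILS: 8 × 0.196 × 0.592 = 0.92826
Maximum is ILS→DKK→CHF→ILS at 0.9751; no arbitrage — every cycle loses value.

0.9751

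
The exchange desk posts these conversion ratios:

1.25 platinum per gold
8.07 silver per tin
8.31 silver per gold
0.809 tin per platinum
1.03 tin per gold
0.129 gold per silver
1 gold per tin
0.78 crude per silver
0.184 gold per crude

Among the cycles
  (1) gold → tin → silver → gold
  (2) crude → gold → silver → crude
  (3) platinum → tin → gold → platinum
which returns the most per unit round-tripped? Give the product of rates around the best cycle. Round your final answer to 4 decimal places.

(1) 1.03 × 8.07 × 0.129 = 1.07226
(2) 0.184 × 8.31 × 0.78 = 1.19265
(3) 0.809 × 1 × 1.25 = 1.01125
Highest is cycle (2) at 1.1927 (>1, arbitrage).

1.1927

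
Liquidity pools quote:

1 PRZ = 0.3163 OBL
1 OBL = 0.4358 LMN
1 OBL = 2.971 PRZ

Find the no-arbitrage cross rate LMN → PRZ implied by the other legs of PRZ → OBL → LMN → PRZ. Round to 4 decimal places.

Known legs of the cycle: 0.3163 × 0.4358 = 0.13784354
For no arbitrage the full-cycle product must be 1, so the missing rate is 1 / 0.13784354 ≈ 7.254602.

7.2546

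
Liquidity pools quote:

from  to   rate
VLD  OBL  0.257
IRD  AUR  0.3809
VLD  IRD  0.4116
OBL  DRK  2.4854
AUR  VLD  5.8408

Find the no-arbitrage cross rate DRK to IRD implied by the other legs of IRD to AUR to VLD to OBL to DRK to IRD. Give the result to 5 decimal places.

0.70370

Known legs of the cycle: 0.3809 × 5.8408 × 0.257 × 2.4854 = 1.421061015426416
For no arbitrage the full-cycle product must be 1, so the missing rate is 1 / 1.421061015426416 ≈ 0.7036996.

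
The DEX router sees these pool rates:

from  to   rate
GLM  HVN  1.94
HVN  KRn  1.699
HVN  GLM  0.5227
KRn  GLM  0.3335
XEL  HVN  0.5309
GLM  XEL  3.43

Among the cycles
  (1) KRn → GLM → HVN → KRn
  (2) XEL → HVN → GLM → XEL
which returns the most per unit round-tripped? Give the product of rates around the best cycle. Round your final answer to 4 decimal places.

(1) 0.3335 × 1.94 × 1.699 = 1.09924
(2) 0.5309 × 0.5227 × 3.43 = 0.95183
Highest is cycle (1) at 1.0992 (>1, arbitrage).

1.0992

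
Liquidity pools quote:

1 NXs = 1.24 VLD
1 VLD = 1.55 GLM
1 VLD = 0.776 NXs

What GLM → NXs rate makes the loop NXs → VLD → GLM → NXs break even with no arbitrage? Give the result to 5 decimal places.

0.52029

Known legs of the cycle: 1.24 × 1.55 = 1.922
For no arbitrage the full-cycle product must be 1, so the missing rate is 1 / 1.922 ≈ 0.5202914.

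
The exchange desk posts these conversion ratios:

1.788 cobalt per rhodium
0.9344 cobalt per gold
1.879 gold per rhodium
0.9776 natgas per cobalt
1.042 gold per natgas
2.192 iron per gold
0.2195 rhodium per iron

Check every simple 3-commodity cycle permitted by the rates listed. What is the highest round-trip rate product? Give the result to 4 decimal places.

natgas→gold→cobalt→natgas: 1.042 × 0.9344 × 0.9776 = 0.95184
iron→rhodium→gold→iron: 0.2195 × 1.879 × 2.192 = 0.90407
Maximum is natgas→gold→cobalt→natgas at 0.9518; no arbitrage — every cycle loses value.

0.9518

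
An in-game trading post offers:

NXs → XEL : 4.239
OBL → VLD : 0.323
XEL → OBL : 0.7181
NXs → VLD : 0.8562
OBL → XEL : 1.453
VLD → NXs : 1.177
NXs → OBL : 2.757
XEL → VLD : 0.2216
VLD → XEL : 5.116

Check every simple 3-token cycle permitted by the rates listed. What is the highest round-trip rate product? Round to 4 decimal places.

1.1866

OBL→VLD→XEL→OBL: 0.323 × 5.116 × 0.7181 = 1.18664
NXs→XEL→VLD→NXs: 4.239 × 0.2216 × 1.177 = 1.10563
NXs→OBL→VLD→NXs: 2.757 × 0.323 × 1.177 = 1.04813
Maximum is OBL→VLD→XEL→OBL at 1.1866; arbitrage exists.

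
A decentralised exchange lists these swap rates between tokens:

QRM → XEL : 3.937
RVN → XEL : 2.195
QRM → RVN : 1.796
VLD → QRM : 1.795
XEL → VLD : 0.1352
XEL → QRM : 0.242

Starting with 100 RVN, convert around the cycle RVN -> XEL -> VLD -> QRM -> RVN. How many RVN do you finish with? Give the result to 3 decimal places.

95.671

100 RVN × 2.195 = 219.5 XEL
219.5 XEL × 0.1352 = 29.6764 VLD
29.6764 VLD × 1.795 = 53.269138 QRM
53.269138 QRM × 1.796 = 95.671371848 RVN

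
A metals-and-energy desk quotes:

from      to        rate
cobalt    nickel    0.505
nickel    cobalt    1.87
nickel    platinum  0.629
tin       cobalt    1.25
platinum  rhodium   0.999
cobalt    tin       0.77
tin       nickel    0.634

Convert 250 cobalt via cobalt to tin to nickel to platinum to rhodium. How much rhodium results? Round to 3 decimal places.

76.690

250 cobalt × 0.77 = 192.5 tin
192.5 tin × 0.634 = 122.045 nickel
122.045 nickel × 0.629 = 76.766305 platinum
76.766305 platinum × 0.999 = 76.689538695 rhodium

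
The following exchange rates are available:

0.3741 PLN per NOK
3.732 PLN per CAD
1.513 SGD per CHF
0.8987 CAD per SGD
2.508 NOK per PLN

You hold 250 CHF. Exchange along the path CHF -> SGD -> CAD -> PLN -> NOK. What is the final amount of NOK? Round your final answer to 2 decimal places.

3181.73

250 CHF × 1.513 = 378.25 SGD
378.25 SGD × 0.8987 = 339.933275 CAD
339.933275 CAD × 3.732 = 1268.6309823 PLN
1268.6309823 PLN × 2.508 = 3181.7265036084 NOK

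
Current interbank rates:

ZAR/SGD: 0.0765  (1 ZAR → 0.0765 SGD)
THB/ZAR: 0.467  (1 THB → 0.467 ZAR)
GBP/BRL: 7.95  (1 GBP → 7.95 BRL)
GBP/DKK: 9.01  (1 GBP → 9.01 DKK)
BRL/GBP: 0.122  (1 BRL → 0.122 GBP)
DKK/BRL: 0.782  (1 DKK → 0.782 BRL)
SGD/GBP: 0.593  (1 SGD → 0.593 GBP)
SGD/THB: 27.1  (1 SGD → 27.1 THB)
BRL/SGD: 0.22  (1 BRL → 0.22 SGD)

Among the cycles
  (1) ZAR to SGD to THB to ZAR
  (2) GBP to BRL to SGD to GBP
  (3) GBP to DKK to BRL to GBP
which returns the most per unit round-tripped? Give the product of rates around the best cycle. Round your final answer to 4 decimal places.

(1) 0.0765 × 27.1 × 0.467 = 0.96816
(2) 7.95 × 0.22 × 0.593 = 1.03716
(3) 9.01 × 0.782 × 0.122 = 0.85959
Highest is cycle (2) at 1.0372 (>1, arbitrage).

1.0372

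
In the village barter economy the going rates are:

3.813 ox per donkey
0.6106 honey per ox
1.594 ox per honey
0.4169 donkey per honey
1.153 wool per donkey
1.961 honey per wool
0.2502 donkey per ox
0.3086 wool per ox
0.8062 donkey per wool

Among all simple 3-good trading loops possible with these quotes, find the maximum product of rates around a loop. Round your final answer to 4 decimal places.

0.9706

donkey→ox→honey→donkey: 3.813 × 0.6106 × 0.4169 = 0.97063
wool→honey→ox→wool: 1.961 × 1.594 × 0.3086 = 0.96463
wool→donkey→ox→wool: 0.8062 × 3.813 × 0.3086 = 0.94865
wool→honey→donkey→wool: 1.961 × 0.4169 × 1.153 = 0.94262
Maximum is donkey→ox→honey→donkey at 0.9706; no arbitrage — every cycle loses value.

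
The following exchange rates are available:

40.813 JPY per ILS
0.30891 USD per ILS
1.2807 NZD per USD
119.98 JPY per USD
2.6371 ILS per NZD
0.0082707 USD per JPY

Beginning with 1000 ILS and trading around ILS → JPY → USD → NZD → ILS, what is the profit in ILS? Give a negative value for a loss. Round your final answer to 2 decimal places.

1000 ILS × 40.813 = 40813 JPY
40813 JPY × 0.0082707 = 337.5520791 USD
337.5520791 USD × 1.2807 = 432.30294770337 NZD
432.30294770337 NZD × 2.6371 = 1140.026103388557027 ILS
Net change: 1140.026103388557027 − 1000 = 140.026103388557027 ILS

140.03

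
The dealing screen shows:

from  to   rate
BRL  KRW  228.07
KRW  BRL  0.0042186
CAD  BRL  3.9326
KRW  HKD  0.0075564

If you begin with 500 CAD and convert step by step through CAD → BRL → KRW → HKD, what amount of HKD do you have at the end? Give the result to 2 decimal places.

500 CAD × 3.9326 = 1966.3 BRL
1966.3 BRL × 228.07 = 448454.041 KRW
448454.041 KRW × 0.0075564 = 3388.6981154124 HKD

3388.70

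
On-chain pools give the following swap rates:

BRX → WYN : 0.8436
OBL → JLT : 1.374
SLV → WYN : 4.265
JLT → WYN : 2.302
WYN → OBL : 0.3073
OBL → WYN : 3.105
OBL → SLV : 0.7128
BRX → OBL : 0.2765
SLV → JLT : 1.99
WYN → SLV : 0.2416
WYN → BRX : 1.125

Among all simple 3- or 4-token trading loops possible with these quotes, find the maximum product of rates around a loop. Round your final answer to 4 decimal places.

1.1068

WYN→SLV→JLT→WYN: 0.2416 × 1.99 × 2.302 = 1.10676
WYN→OBL→SLV→JLT→WYN: 0.3073 × 0.7128 × 1.99 × 2.302 = 1.00343
WYN→BRX→OBL→JLT→WYN: 1.125 × 0.2765 × 1.374 × 2.302 = 0.98387
WYN→OBL→JLT→WYN: 0.3073 × 1.374 × 2.302 = 0.97197
WYN→BRX→OBL→WYN: 1.125 × 0.2765 × 3.105 = 0.96585
WYN→BRX→OBL→SLV→WYN: 1.125 × 0.2765 × 0.7128 × 4.265 = 0.94566
WYN→OBL→SLV→WYN: 0.3073 × 0.7128 × 4.265 = 0.93422
Maximum is WYN→SLV→JLT→WYN at 1.1068; arbitrage exists.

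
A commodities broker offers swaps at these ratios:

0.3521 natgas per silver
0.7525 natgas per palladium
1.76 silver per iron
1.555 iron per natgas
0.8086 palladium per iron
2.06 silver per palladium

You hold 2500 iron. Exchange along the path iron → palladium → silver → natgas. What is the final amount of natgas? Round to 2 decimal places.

2500 iron × 0.8086 = 2021.5 palladium
2021.5 palladium × 2.06 = 4164.29 silver
4164.29 silver × 0.3521 = 1466.246509 natgas

1466.25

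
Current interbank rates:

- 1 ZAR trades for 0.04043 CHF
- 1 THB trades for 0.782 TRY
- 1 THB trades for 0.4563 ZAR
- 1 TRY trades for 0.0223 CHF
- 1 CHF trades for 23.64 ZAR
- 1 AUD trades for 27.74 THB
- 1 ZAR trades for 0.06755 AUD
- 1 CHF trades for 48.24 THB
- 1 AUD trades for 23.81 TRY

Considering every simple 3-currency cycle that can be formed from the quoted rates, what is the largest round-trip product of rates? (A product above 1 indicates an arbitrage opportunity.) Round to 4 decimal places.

CHF→THB→ZAR→CHF: 48.24 × 0.4563 × 0.04043 = 0.88994
AUD→THB→ZAR→AUD: 27.74 × 0.4563 × 0.06755 = 0.85503
TRY→CHF→THB→TRY: 0.0223 × 48.24 × 0.782 = 0.84124
Maximum is CHF→THB→ZAR→CHF at 0.8899; no arbitrage — every cycle loses value.

0.8899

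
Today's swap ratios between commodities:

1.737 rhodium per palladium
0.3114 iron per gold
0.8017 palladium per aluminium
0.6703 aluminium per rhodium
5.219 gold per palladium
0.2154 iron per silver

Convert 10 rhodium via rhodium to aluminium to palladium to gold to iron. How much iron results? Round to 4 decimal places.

10 rhodium × 0.6703 = 6.703 aluminium
6.703 aluminium × 0.8017 = 5.3737951 palladium
5.3737951 palladium × 5.219 = 28.0458366269 gold
28.0458366269 gold × 0.3114 = 8.73347352561666 iron

8.7335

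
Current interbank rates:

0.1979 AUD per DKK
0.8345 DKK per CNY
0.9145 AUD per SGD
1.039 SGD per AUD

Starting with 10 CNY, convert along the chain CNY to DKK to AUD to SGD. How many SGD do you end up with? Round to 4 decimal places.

10 CNY × 0.8345 = 8.345 DKK
8.345 DKK × 0.1979 = 1.6514755 AUD
1.6514755 AUD × 1.039 = 1.7158830445 SGD

1.7159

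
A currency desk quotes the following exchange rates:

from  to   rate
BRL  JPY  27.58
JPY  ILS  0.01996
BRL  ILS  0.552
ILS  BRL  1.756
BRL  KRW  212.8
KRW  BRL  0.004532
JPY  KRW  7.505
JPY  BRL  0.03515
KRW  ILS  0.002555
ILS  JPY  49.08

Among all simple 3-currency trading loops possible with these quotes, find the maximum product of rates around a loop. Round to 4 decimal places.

ILS→BRL→JPY→ILS: 1.756 × 27.58 × 0.01996 = 0.96667
ILS→BRL→KRW→ILS: 1.756 × 212.8 × 0.002555 = 0.95474
ILS→JPY→BRL→ILS: 49.08 × 0.03515 × 0.552 = 0.95229
ILS→JPY→KRW→ILS: 49.08 × 7.505 × 0.002555 = 0.94112
JPY→KRW→BRL→JPY: 7.505 × 0.004532 × 27.58 = 0.93807
Maximum is ILS→BRL→JPY→ILS at 0.9667; no arbitrage — every cycle loses value.

0.9667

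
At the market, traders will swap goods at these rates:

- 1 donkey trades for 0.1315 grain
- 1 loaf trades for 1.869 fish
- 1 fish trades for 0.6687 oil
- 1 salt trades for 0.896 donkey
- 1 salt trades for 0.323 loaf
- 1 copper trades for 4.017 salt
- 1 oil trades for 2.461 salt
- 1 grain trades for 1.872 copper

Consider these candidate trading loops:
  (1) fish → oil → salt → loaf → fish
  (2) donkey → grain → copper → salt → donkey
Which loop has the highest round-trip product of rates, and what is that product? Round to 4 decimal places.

0.9935

(1) 0.6687 × 2.461 × 0.323 × 1.869 = 0.99347
(2) 0.1315 × 1.872 × 4.017 × 0.896 = 0.88602
Highest is cycle (1) at 0.9935 (≤1, no arbitrage).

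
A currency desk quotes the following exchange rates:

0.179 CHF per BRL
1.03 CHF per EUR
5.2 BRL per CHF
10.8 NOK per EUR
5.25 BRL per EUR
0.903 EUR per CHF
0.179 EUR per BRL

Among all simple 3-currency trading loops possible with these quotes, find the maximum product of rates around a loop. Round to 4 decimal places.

BRL→EUR→CHF→BRL: 0.179 × 1.03 × 5.2 = 0.95872
BRL→CHF→EUR→BRL: 0.179 × 0.903 × 5.25 = 0.84859
Maximum is BRL→EUR→CHF→BRL at 0.9587; no arbitrage — every cycle loses value.

0.9587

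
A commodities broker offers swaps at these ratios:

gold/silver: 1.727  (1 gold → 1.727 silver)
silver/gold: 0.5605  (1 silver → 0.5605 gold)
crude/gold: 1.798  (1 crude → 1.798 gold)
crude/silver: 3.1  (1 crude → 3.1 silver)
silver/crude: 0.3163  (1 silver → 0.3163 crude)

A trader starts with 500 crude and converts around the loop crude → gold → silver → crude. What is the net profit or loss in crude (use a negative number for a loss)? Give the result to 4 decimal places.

-8.9212

500 crude × 1.798 = 899 gold
899 gold × 1.727 = 1552.573 silver
1552.573 silver × 0.3163 = 491.0788399 crude
Net change: 491.0788399 − 500 = -8.9211601 crude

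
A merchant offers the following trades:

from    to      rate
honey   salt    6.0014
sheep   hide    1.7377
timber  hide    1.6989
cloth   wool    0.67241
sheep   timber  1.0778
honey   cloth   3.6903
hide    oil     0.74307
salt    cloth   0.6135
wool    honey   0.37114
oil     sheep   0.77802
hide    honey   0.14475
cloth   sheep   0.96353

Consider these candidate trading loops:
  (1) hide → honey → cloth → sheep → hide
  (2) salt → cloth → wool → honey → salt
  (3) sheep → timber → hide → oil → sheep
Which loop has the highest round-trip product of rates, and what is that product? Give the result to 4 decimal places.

1.0586

(1) 0.14475 × 3.6903 × 0.96353 × 1.7377 = 0.89438
(2) 0.6135 × 0.67241 × 0.37114 × 6.0014 = 0.91884
(3) 1.0778 × 1.6989 × 0.74307 × 0.77802 = 1.05859
Highest is cycle (3) at 1.0586 (>1, arbitrage).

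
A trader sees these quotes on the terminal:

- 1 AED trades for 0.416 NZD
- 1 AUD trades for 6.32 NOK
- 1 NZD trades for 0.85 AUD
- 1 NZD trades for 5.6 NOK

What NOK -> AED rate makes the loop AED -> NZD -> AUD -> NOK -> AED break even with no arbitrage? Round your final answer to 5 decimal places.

0.44748

Known legs of the cycle: 0.416 × 0.85 × 6.32 = 2.234752
For no arbitrage the full-cycle product must be 1, so the missing rate is 1 / 2.234752 ≈ 0.4474769.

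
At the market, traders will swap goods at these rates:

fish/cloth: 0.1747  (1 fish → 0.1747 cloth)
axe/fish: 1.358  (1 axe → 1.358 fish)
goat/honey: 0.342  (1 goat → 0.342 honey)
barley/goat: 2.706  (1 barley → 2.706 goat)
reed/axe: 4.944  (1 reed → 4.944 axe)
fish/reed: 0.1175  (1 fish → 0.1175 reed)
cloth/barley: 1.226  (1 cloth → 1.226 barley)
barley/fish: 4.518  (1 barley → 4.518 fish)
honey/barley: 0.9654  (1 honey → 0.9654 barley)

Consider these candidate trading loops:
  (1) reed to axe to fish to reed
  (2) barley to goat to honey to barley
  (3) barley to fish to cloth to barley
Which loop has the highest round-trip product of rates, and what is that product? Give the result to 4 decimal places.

0.9677

(1) 4.944 × 1.358 × 0.1175 = 0.78889
(2) 2.706 × 0.342 × 0.9654 = 0.89343
(3) 4.518 × 0.1747 × 1.226 = 0.96768
Highest is cycle (3) at 0.9677 (≤1, no arbitrage).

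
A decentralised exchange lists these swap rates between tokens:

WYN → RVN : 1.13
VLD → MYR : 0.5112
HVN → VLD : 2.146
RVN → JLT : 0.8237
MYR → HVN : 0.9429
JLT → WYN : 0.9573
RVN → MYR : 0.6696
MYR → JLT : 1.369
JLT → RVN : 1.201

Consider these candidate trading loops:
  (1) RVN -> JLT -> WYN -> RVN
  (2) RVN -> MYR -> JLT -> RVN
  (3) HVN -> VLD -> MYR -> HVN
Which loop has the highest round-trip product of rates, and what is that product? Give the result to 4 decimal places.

(1) 0.8237 × 0.9573 × 1.13 = 0.89104
(2) 0.6696 × 1.369 × 1.201 = 1.10094
(3) 2.146 × 0.5112 × 0.9429 = 1.03439
Highest is cycle (2) at 1.1009 (>1, arbitrage).

1.1009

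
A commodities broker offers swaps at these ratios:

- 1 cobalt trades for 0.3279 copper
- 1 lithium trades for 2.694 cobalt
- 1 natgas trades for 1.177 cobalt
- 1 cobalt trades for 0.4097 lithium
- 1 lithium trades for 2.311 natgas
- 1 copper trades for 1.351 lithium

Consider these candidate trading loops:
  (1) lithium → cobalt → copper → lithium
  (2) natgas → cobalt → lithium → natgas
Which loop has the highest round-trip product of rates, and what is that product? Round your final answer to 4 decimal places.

1.1934

(1) 2.694 × 0.3279 × 1.351 = 1.19342
(2) 1.177 × 0.4097 × 2.311 = 1.11440
Highest is cycle (1) at 1.1934 (>1, arbitrage).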